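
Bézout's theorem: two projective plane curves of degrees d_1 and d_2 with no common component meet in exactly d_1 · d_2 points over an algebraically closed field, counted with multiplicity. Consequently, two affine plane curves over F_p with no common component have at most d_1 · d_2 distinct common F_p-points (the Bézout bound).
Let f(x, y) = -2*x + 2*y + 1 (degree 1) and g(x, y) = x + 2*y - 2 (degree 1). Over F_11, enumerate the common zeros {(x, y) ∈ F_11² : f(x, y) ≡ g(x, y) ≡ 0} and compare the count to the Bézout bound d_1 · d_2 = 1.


Common zeros: {(1, 6)}; count = 1; Bézout bound = 1.

deg(f) = 1, deg(g) = 1, so Bézout bound = 1.
Scan x ∈ F_11. For each x, list the y ∈ F_11 with f(x, y) ≡ 0 and those with g(x, y) ≡ 0 (mod 11); the common zeros in that column are the intersection.
  x = 0: f ≡ 0 at y ∈ {5}; g ≡ 0 at y ∈ {1}; common: ∅.
  x = 1: f ≡ 0 at y ∈ {6}; g ≡ 0 at y ∈ {6}; common: {6}.
  x = 2: f ≡ 0 at y ∈ {7}; g ≡ 0 at y ∈ {0}; common: ∅.
  x = 3: f ≡ 0 at y ∈ {8}; g ≡ 0 at y ∈ {5}; common: ∅.
  x = 4: f ≡ 0 at y ∈ {9}; g ≡ 0 at y ∈ {10}; common: ∅.
  x = 5: f ≡ 0 at y ∈ {10}; g ≡ 0 at y ∈ {4}; common: ∅.
  x = 6: f ≡ 0 at y ∈ {0}; g ≡ 0 at y ∈ {9}; common: ∅.
  x = 7: f ≡ 0 at y ∈ {1}; g ≡ 0 at y ∈ {3}; common: ∅.
  x = 8: f ≡ 0 at y ∈ {2}; g ≡ 0 at y ∈ {8}; common: ∅.
  x = 9: f ≡ 0 at y ∈ {3}; g ≡ 0 at y ∈ {2}; common: ∅.
  x = 10: f ≡ 0 at y ∈ {4}; g ≡ 0 at y ∈ {7}; common: ∅.
Collecting: common zeros = {(1, 6)}, so the count is 1.
Comparison with the Bézout bound: 1 ≤ 1 = deg(f)·deg(g), as expected for curves with no common component (the bound is attained).


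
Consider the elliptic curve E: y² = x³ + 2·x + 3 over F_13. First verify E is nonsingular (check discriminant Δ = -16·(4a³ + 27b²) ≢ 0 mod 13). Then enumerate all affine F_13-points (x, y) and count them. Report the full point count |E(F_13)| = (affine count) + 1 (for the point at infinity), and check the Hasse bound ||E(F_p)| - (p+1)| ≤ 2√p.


Affine points = {(0, 4), (0, 9), (3, 6), (3, 7), (4, 6), (4, 7), (6, 6), (6, 7), (7, 3), (7, 10), (9, 3), (9, 10), (10, 3), (10, 10), (11, 2), (11, 11), (12, 0)}; affine count = 17; |E(F_13)| = 18.

Discriminant check: Δ ∝ 4a³ + 27b² = 4·2³ + 27·3² = 4·8 + 27·9 ≡ 2 (mod 13). Nonzero ⇒ E is nonsingular.
For each x ∈ F_13, compute rhs = x³ + 2·x + 3 mod 13, then count y ∈ F_13 with y² ≡ rhs.
  x = 0: rhs = 3, matching y values: 4, 9 (2 points).
  x = 1: rhs = 6, matching y values: none (0 points).
  x = 2: rhs = 2, matching y values: none (0 points).
  x = 3: rhs = 10, matching y values: 6, 7 (2 points).
  x = 4: rhs = 10, matching y values: 6, 7 (2 points).
  x = 5: rhs = 8, matching y values: none (0 points).
  x = 6: rhs = 10, matching y values: 6, 7 (2 points).
  x = 7: rhs = 9, matching y values: 3, 10 (2 points).
  x = 8: rhs = 11, matching y values: none (0 points).
  x = 9: rhs = 9, matching y values: 3, 10 (2 points).
  x = 10: rhs = 9, matching y values: 3, 10 (2 points).
  x = 11: rhs = 4, matching y values: 2, 11 (2 points).
  x = 12: rhs = 0, matching y values: 0 (1 points).
Total affine count: 17.
Full point count |E(F_13)| = 17 + 1 = 18.
Hasse bound: |18 − (13+1)| = |4| = 4 ≤ 2√13 ≈ 7.2111 ✓.


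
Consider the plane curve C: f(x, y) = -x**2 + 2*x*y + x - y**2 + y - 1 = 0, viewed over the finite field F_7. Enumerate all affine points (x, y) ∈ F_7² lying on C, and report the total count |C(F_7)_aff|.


Affine F_7-points: {(0, 3), (0, 5), (3, 0), (4, 4), (4, 5), (5, 0), (5, 4)}; count = 7.

For each of the 49 pairs (x, y) ∈ F_7², evaluate f(x, y) mod 7. Record the zeros.
  x = 0: [0↦6, 1↦6, 2↦4, 3↦0, 4↦1, 5↦0, 6↦4]  zeros at y ∈ {3, 5}
  x = 1: [0↦6, 1↦1, 2↦1, 3↦6, 4↦2, 5↦3, 6↦2]  zeros at y ∈ ∅
  x = 2: [0↦4, 1↦1, 2↦3, 3↦3, 4↦1, 5↦4, 6↦5]  zeros at y ∈ ∅
  x = 3: [0↦0, 1↦6, 2↦3, 3↦5, 4↦5, 5↦3, 6↦6]  zeros at y ∈ {0}
  x = 4: [0↦1, 1↦2, 2↦1, 3↦5, 4↦0, 5↦0, 6↦5]  zeros at y ∈ {4, 5}
  x = 5: [0↦0, 1↦3, 2↦4, 3↦3, 4↦0, 5↦2, 6↦2]  zeros at y ∈ {0, 4}
  x = 6: [0↦4, 1↦2, 2↦5, 3↦6, 4↦5, 5↦2, 6↦4]  zeros at y ∈ ∅
Collecting zeros: affine points = {(0, 3), (0, 5), (3, 0), (4, 4), (4, 5), (5, 0), (5, 4)}.
Total count |C(F_7)_aff| = 7.


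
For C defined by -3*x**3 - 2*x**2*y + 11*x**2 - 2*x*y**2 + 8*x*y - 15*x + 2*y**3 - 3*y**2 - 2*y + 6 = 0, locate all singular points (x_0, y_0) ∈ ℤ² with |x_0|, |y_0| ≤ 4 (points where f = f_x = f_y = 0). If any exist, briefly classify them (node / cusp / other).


Singular points: {(1, 1)}; classification: cusp.

Compute partial derivatives:
  f_x = -9*x**2 - 4*x*y + 22*x - 2*y**2 + 8*y - 15.
  f_y = -2*x**2 - 4*x*y + 8*x + 6*y**2 - 6*y - 2.
Scan x_0 ∈ {−4, ..., 4}. For each x_0, f_y(x_0, y) is a polynomial in y; find its integer roots y ∈ {−4, ..., 4}, then test f_x and f at those candidates.
  x = -4: f_y(-4, y) = 6*y**2 + 10*y - 66; no integer root y with |y| ≤ 4.
  x = -3: f_y(-3, y) = 6*y**2 + 6*y - 44; no integer root y with |y| ≤ 4.
  x = -2: f_y(-2, y) = 6*y**2 + 2*y - 26; no integer root y with |y| ≤ 4.
  x = -1: f_y(-1, y) = 6*y**2 - 2*y - 12; no integer root y with |y| ≤ 4.
  x = 0: f_y(0, y) = 6*y**2 - 6*y - 2; no integer root y with |y| ≤ 4.
  x = 1: f_y(1, y) = 6*y**2 - 10*y + 4; vanishes at y ∈ {1}. (1, 1): f_x = 0, f = 0 — SINGULAR.
  x = 2: f_y(2, y) = 6*y**2 - 14*y + 6; no integer root y with |y| ≤ 4.
  x = 3: f_y(3, y) = 6*y**2 - 18*y + 4; no integer root y with |y| ≤ 4.
  x = 4: f_y(4, y) = 6*y**2 - 22*y - 2; no integer root y with |y| ≤ 4.
Only singular point on the grid: (1, 1).
Classify: substitute x = 1 + u, y = 1 + v and expand: f = -3*u**3 - 2*u**2*v - 2*u*v**2 + 2*v**3 + v**2.
No constant or linear terms (consistent with a singular point). Quadratic part: v**2. Cubic part: -3*u**3 - 2*u**2*v - 2*u*v**2 + 2*v**3.
The quadratic part v**2 is a perfect square, so there is a single (double) tangent line v = 0, i.e. y = 1. Restricting the cubic part to that line (v = 0) leaves -3*u**3 ≠ 0, so f is not divisible by v and the branch is v² ≈ 3*u**3 to lowest order — this is a cusp.
Classification: cusp.


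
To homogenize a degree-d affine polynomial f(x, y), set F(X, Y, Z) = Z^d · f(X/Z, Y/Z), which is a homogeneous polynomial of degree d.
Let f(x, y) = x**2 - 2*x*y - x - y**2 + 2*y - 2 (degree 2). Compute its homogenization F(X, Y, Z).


F(X, Y, Z) = X**2 - 2*X*Y - X*Z - Y**2 + 2*Y*Z - 2*Z**2

deg(f) = 2.
Substitute x = X/Z, y = Y/Z into f, then multiply by Z^2.
  monomial 1·x^2·y^0 ↦ 1·X^2·Y^0·Z^0.
  monomial -2·x^1·y^1 ↦ -2·X^1·Y^1·Z^0.
  monomial -1·x^1·y^0 ↦ -1·X^1·Y^0·Z^1.
  monomial -1·x^0·y^2 ↦ -1·X^0·Y^2·Z^0.
  monomial 2·x^0·y^1 ↦ 2·X^0·Y^1·Z^1.
  monomial -2·x^0·y^0 ↦ -2·X^0·Y^0·Z^2.
Collecting: F(X, Y, Z) = X**2 - 2*X*Y - X*Z - Y**2 + 2*Y*Z - 2*Z**2.


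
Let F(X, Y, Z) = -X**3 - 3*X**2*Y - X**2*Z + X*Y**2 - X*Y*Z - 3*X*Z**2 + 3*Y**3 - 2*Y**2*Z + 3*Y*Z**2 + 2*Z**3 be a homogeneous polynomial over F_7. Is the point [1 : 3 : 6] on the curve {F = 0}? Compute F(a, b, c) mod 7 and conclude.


F(1,3,6) ≡ 1 (mod 7); P is NOT on the curve.

Evaluate F(1, 3, 6) term-by-term (mod 7).
  -X**3 ↦ -1·1·1·1 = -1
  -3*X**2*Y ↦ -3·1·3·1 = -9
  -X**2*Z ↦ -1·1·1·6 = -6
  X*Y**2 ↦ 1·1·9·1 = 9
  -X*Y*Z ↦ -1·1·3·6 = -18
  -3*X*Z**2 ↦ -3·1·1·36 = -108
  3*Y**3 ↦ 3·1·27·1 = 81
  -2*Y**2*Z ↦ -2·1·9·6 = -108
  3*Y*Z**2 ↦ 3·1·3·36 = 324
  2*Z**3 ↦ 2·1·1·216 = 432
Sum: F(1, 3, 6) = (-1) + (-9) + (-6) + (9) + (-18) + (-108) + (81) + (-108) + (324) + (432) = 596.
Reducing mod 7: 596 ≡ 1 (mod 7).
Since F(a, b, c) ≡ 1 ≠ 0 (mod 7), P does NOT lie on the curve.


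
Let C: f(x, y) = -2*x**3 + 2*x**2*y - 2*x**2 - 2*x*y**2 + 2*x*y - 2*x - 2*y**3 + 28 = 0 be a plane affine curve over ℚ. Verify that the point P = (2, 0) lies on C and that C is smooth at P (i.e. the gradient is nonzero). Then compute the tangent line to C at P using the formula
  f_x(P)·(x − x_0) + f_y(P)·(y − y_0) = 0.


Tangent line at P: -34*x + 12*y + 68 = 0.

Step 1: f(2, 0) = 0, so P lies on C.
Step 2: partial derivatives
  f_x(x, y) = -6*x**2 + 4*x*y - 4*x - 2*y**2 + 2*y - 2, f_y(x, y) = 2*x**2 - 4*x*y + 2*x - 6*y**2.
  f_x(P) = -34, f_y(P) = 12 (gradient nonzero, so P is smooth).
Step 3: tangent line at P: -34·(x − 2) + 12·(y − 0) = 0.
Expanding: -34*x + 12*y + 68 = 0.


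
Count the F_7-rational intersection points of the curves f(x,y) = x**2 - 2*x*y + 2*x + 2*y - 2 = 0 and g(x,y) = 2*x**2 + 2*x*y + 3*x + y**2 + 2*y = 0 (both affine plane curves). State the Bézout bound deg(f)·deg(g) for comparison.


Common zeros: {(4, 6), (6, 6)}; count = 2; Bézout bound = 4.

deg(f) = 2, deg(g) = 2, so Bézout bound = 4.
Scan x ∈ F_7. For each x, list the y ∈ F_7 with f(x, y) ≡ 0 and those with g(x, y) ≡ 0 (mod 7); the common zeros in that column are the intersection.
  x = 0: f ≡ 0 at y ∈ {1}; g ≡ 0 at y ∈ {0, 5}; common: ∅.
  x = 1: f ≡ 0 at y ∈ ∅; g ≡ 0 at y ∈ ∅; common: ∅.
  x = 2: f ≡ 0 at y ∈ {3}; g ≡ 0 at y ∈ {0, 1}; common: ∅.
  x = 3: f ≡ 0 at y ∈ {5}; g ≡ 0 at y ∈ ∅; common: ∅.
  x = 4: f ≡ 0 at y ∈ {6}; g ≡ 0 at y ∈ {5, 6}; common: {6}.
  x = 5: f ≡ 0 at y ∈ {5}; g ≡ 0 at y ∈ ∅; common: ∅.
  x = 6: f ≡ 0 at y ∈ {6}; g ≡ 0 at y ∈ {1, 6}; common: {6}.
Collecting: common zeros = {(4, 6), (6, 6)}, so the count is 2.
Comparison with the Bézout bound: 2 ≤ 4 = deg(f)·deg(g), as expected for curves with no common component (the affine F_7-count falls short of the bound because intersections may lie at infinity, over extension fields, or carry multiplicity).


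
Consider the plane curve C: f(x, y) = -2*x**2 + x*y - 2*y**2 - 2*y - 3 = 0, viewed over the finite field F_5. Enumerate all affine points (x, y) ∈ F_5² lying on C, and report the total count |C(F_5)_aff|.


Affine F_5-points: {(0, 2), (1, 0), (1, 2), (4, 0), (4, 1)}; count = 5.

For each of the 25 pairs (x, y) ∈ F_5², evaluate f(x, y) mod 5. Record the zeros.
  x = 0: [0↦2, 1↦3, 2↦0, 3↦3, 4↦2]  zeros at y ∈ {2}
  x = 1: [0↦0, 1↦2, 2↦0, 3↦4, 4↦4]  zeros at y ∈ {0, 2}
  x = 2: [0↦4, 1↦2, 2↦1, 3↦1, 4↦2]  zeros at y ∈ ∅
  x = 3: [0↦4, 1↦3, 2↦3, 3↦4, 4↦1]  zeros at y ∈ ∅
  x = 4: [0↦0, 1↦0, 2↦1, 3↦3, 4↦1]  zeros at y ∈ {0, 1}
Collecting zeros: affine points = {(0, 2), (1, 0), (1, 2), (4, 0), (4, 1)}.
Total count |C(F_5)_aff| = 5.


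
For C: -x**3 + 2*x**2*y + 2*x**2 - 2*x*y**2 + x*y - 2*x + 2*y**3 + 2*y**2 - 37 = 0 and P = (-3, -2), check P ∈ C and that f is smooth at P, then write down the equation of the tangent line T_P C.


Tangent line at P: -27*x + 7*y - 67 = 0.

Step 1: f(-3, -2) = 0, so P lies on C.
Step 2: partial derivatives
  f_x(x, y) = -3*x**2 + 4*x*y + 4*x - 2*y**2 + y - 2, f_y(x, y) = 2*x**2 - 4*x*y + x + 6*y**2 + 4*y.
  f_x(P) = -27, f_y(P) = 7 (gradient nonzero, so P is smooth).
Step 3: tangent line at P: -27·(x − -3) + 7·(y − -2) = 0.
Expanding: -27*x + 7*y - 67 = 0.


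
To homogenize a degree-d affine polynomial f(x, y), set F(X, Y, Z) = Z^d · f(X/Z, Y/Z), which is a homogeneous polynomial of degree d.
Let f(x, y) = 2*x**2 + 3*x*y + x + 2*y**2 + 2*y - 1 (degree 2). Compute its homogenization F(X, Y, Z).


F(X, Y, Z) = 2*X**2 + 3*X*Y + X*Z + 2*Y**2 + 2*Y*Z - Z**2

deg(f) = 2.
Substitute x = X/Z, y = Y/Z into f, then multiply by Z^2.
  monomial 2·x^2·y^0 ↦ 2·X^2·Y^0·Z^0.
  monomial 3·x^1·y^1 ↦ 3·X^1·Y^1·Z^0.
  monomial 1·x^1·y^0 ↦ 1·X^1·Y^0·Z^1.
  monomial 2·x^0·y^2 ↦ 2·X^0·Y^2·Z^0.
  monomial 2·x^0·y^1 ↦ 2·X^0·Y^1·Z^1.
  monomial -1·x^0·y^0 ↦ -1·X^0·Y^0·Z^2.
Collecting: F(X, Y, Z) = 2*X**2 + 3*X*Y + X*Z + 2*Y**2 + 2*Y*Z - Z**2.


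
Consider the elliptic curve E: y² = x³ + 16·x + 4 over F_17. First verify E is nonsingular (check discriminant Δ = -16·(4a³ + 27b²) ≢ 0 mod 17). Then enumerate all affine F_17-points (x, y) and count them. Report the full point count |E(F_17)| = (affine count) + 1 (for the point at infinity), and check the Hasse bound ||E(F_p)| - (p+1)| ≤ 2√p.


Affine points = {(0, 2), (0, 15), (1, 2), (1, 15), (4, 8), (4, 9), (7, 0), (8, 7), (8, 10), (10, 5), (10, 12), (11, 7), (11, 10), (15, 7), (15, 10), (16, 2), (16, 15)}; affine count = 17; |E(F_17)| = 18.

Discriminant check: Δ ∝ 4a³ + 27b² = 4·16³ + 27·4² = 4·4096 + 27·16 ≡ 3 (mod 17). Nonzero ⇒ E is nonsingular.
For each x ∈ F_17, compute rhs = x³ + 16·x + 4 mod 17, then count y ∈ F_17 with y² ≡ rhs.
  x = 0: rhs = 4, matching y values: 2, 15 (2 points).
  x = 1: rhs = 4, matching y values: 2, 15 (2 points).
  x = 2: rhs = 10, matching y values: none (0 points).
  x = 3: rhs = 11, matching y values: none (0 points).
  x = 4: rhs = 13, matching y values: 8, 9 (2 points).
  x = 5: rhs = 5, matching y values: none (0 points).
  x = 6: rhs = 10, matching y values: none (0 points).
  x = 7: rhs = 0, matching y values: 0 (1 points).
  x = 8: rhs = 15, matching y values: 7, 10 (2 points).
  x = 9: rhs = 10, matching y values: none (0 points).
  x = 10: rhs = 8, matching y values: 5, 12 (2 points).
  x = 11: rhs = 15, matching y values: 7, 10 (2 points).
  x = 12: rhs = 3, matching y values: none (0 points).
  x = 13: rhs = 12, matching y values: none (0 points).
  x = 14: rhs = 14, matching y values: none (0 points).
  x = 15: rhs = 15, matching y values: 7, 10 (2 points).
  x = 16: rhs = 4, matching y values: 2, 15 (2 points).
Total affine count: 17.
Full point count |E(F_17)| = 17 + 1 = 18.
Hasse bound: |18 − (17+1)| = |0| = 0 ≤ 2√17 ≈ 8.2462 ✓.


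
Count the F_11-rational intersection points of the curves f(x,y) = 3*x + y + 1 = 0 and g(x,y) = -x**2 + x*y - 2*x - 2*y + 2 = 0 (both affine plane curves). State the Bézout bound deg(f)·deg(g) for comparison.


Common zeros: ∅; count = 0; Bézout bound = 2.

deg(f) = 1, deg(g) = 2, so Bézout bound = 2.
Scan x ∈ F_11. For each x, list the y ∈ F_11 with f(x, y) ≡ 0 and those with g(x, y) ≡ 0 (mod 11); the common zeros in that column are the intersection.
  x = 0: f ≡ 0 at y ∈ {10}; g ≡ 0 at y ∈ {1}; common: ∅.
  x = 1: f ≡ 0 at y ∈ {7}; g ≡ 0 at y ∈ {10}; common: ∅.
  x = 2: f ≡ 0 at y ∈ {4}; g ≡ 0 at y ∈ ∅; common: ∅.
  x = 3: f ≡ 0 at y ∈ {1}; g ≡ 0 at y ∈ {2}; common: ∅.
  x = 4: f ≡ 0 at y ∈ {9}; g ≡ 0 at y ∈ {0}; common: ∅.
  x = 5: f ≡ 0 at y ∈ {6}; g ≡ 0 at y ∈ {0}; common: ∅.
  x = 6: f ≡ 0 at y ∈ {3}; g ≡ 0 at y ∈ {6}; common: ∅.
  x = 7: f ≡ 0 at y ∈ {0}; g ≡ 0 at y ∈ {10}; common: ∅.
  x = 8: f ≡ 0 at y ∈ {8}; g ≡ 0 at y ∈ {2}; common: ∅.
  x = 9: f ≡ 0 at y ∈ {5}; g ≡ 0 at y ∈ {6}; common: ∅.
  x = 10: f ≡ 0 at y ∈ {2}; g ≡ 0 at y ∈ {1}; common: ∅.
Collecting: common zeros = ∅, so the count is 0.
Comparison with the Bézout bound: 0 ≤ 2 = deg(f)·deg(g), as expected for curves with no common component (the affine F_11-count falls short of the bound because intersections may lie at infinity, over extension fields, or carry multiplicity).


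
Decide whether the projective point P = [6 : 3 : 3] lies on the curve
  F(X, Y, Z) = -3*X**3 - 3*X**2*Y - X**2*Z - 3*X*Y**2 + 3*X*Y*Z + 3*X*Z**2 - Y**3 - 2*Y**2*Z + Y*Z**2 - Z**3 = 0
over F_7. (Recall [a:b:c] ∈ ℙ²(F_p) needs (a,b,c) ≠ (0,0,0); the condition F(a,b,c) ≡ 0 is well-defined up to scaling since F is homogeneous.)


F(6,3,3) ≡ 2 (mod 7); P is NOT on the curve.

Evaluate F(6, 3, 3) term-by-term (mod 7).
  -3*X**3 ↦ -3·216·1·1 = -648
  -3*X**2*Y ↦ -3·36·3·1 = -324
  -X**2*Z ↦ -1·36·1·3 = -108
  -3*X*Y**2 ↦ -3·6·9·1 = -162
  3*X*Y*Z ↦ 3·6·3·3 = 162
  3*X*Z**2 ↦ 3·6·1·9 = 162
  -Y**3 ↦ -1·1·27·1 = -27
  -2*Y**2*Z ↦ -2·1·9·3 = -54
  Y*Z**2 ↦ 1·1·3·9 = 27
  -Z**3 ↦ -1·1·1·27 = -27
Sum: F(6, 3, 3) = (-648) + (-324) + (-108) + (-162) + (162) + (162) + (-27) + (-54) + (27) + (-27) = -999.
Reducing mod 7: -999 ≡ 2 (mod 7).
Since F(a, b, c) ≡ 2 ≠ 0 (mod 7), P does NOT lie on the curve.


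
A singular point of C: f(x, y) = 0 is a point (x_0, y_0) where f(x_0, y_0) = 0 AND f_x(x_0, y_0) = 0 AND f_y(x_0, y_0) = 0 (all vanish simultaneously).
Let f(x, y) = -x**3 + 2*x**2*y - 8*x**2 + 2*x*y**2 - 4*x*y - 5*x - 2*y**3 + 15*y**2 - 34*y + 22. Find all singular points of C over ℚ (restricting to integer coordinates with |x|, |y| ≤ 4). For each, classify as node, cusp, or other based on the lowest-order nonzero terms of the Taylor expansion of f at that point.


Singular points: {(-1, 2)}; classification: node.

Compute partial derivatives:
  f_x = -3*x**2 + 4*x*y - 16*x + 2*y**2 - 4*y - 5.
  f_y = 2*x**2 + 4*x*y - 4*x - 6*y**2 + 30*y - 34.
Scan x_0 ∈ {−4, ..., 4}. For each x_0, f_y(x_0, y) is a polynomial in y; find its integer roots y ∈ {−4, ..., 4}, then test f_x and f at those candidates.
  x = -4: f_y(-4, y) = -6*y**2 + 14*y + 14; no integer root y with |y| ≤ 4.
  x = -3: f_y(-3, y) = -6*y**2 + 18*y - 4; no integer root y with |y| ≤ 4.
  x = -2: f_y(-2, y) = -6*y**2 + 22*y - 18; no integer root y with |y| ≤ 4.
  x = -1: f_y(-1, y) = -6*y**2 + 26*y - 28; vanishes at y ∈ {2}. (-1, 2): f_x = 0, f = 0 — SINGULAR.
  x = 0: f_y(0, y) = -6*y**2 + 30*y - 34; no integer root y with |y| ≤ 4.
  x = 1: f_y(1, y) = -6*y**2 + 34*y - 36; no integer root y with |y| ≤ 4.
  x = 2: f_y(2, y) = -6*y**2 + 38*y - 34; no integer root y with |y| ≤ 4.
  x = 3: f_y(3, y) = -6*y**2 + 42*y - 28; no integer root y with |y| ≤ 4.
  x = 4: f_y(4, y) = -6*y**2 + 46*y - 18; no integer root y with |y| ≤ 4.
Only singular point on the grid: (-1, 2).
Classify: substitute x = -1 + u, y = 2 + v and expand: f = -u**3 + 2*u**2*v - u**2 + 2*u*v**2 - 2*v**3 + v**2.
No constant or linear terms (consistent with a singular point). Quadratic part: -u**2 + v**2. Cubic part: -u**3 + 2*u**2*v + 2*u*v**2 - 2*v**3.
The quadratic part v**2 - u**2 = (v − u)(v + u) splits into two distinct linear factors, so there are two distinct tangent lines y − 2 = ±(x − -1) — this is a node (ordinary double point).
Classification: node.


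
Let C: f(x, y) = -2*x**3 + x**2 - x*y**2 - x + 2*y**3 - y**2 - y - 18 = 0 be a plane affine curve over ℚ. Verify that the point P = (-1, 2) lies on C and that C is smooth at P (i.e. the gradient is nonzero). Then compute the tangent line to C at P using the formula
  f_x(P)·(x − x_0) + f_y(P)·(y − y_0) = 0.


Tangent line at P: -13*x + 23*y - 59 = 0.

Step 1: f(-1, 2) = 0, so P lies on C.
Step 2: partial derivatives
  f_x(x, y) = -6*x**2 + 2*x - y**2 - 1, f_y(x, y) = -2*x*y + 6*y**2 - 2*y - 1.
  f_x(P) = -13, f_y(P) = 23 (gradient nonzero, so P is smooth).
Step 3: tangent line at P: -13·(x − -1) + 23·(y − 2) = 0.
Expanding: -13*x + 23*y - 59 = 0.


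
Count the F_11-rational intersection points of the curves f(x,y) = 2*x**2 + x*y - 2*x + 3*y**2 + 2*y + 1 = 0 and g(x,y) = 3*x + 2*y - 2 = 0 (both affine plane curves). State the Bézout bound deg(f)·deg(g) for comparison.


Common zeros: ∅; count = 0; Bézout bound = 2.

deg(f) = 2, deg(g) = 1, so Bézout bound = 2.
Scan x ∈ F_11. For each x, list the y ∈ F_11 with f(x, y) ≡ 0 and those with g(x, y) ≡ 0 (mod 11); the common zeros in that column are the intersection.
  x = 0: f ≡ 0 at y ∈ {6, 8}; g ≡ 0 at y ∈ {1}; common: ∅.
  x = 1: f ≡ 0 at y ∈ ∅; g ≡ 0 at y ∈ {5}; common: ∅.
  x = 2: f ≡ 0 at y ∈ {3}; g ≡ 0 at y ∈ {9}; common: ∅.
  x = 3: f ≡ 0 at y ∈ {3, 10}; g ≡ 0 at y ∈ {2}; common: ∅.
  x = 4: f ≡ 0 at y ∈ {10}; g ≡ 0 at y ∈ {6}; common: ∅.
  x = 5: f ≡ 0 at y ∈ ∅; g ≡ 0 at y ∈ {10}; common: ∅.
  x = 6: f ≡ 0 at y ∈ {5, 7}; g ≡ 0 at y ∈ {3}; common: ∅.
  x = 7: f ≡ 0 at y ∈ ∅; g ≡ 0 at y ∈ {7}; common: ∅.
  x = 8: f ≡ 0 at y ∈ {7, 8}; g ≡ 0 at y ∈ {0}; common: ∅.
  x = 9: f ≡ 0 at y ∈ {5, 6}; g ≡ 0 at y ∈ {4}; common: ∅.
  x = 10: f ≡ 0 at y ∈ ∅; g ≡ 0 at y ∈ {8}; common: ∅.
Collecting: common zeros = ∅, so the count is 0.
Comparison with the Bézout bound: 0 ≤ 2 = deg(f)·deg(g), as expected for curves with no common component (the affine F_11-count falls short of the bound because intersections may lie at infinity, over extension fields, or carry multiplicity).


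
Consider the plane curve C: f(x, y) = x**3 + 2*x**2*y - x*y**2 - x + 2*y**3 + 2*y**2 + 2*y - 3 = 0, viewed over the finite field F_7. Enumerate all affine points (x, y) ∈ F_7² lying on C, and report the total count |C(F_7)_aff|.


Affine F_7-points: {(3, 0), (3, 1), (3, 3), (4, 1), (4, 2), (4, 5), (5, 1), (6, 4)}; count = 8.

For each of the 49 pairs (x, y) ∈ F_7², evaluate f(x, y) mod 7. Record the zeros.
  x = 0: [0↦4, 1↦3, 2↦4, 3↦5, 4↦4, 5↦6, 6↦2]  zeros at y ∈ ∅
  x = 1: [0↦4, 1↦4, 2↦4, 3↦2, 4↦3, 5↦5, 6↦6]  zeros at y ∈ ∅
  x = 2: [0↦3, 1↦1, 2↦4, 3↦3, 4↦3, 5↦2, 6↦5]  zeros at y ∈ ∅
  x = 3: [0↦0, 1↦0, 2↦3, 3↦0, 4↦3, 5↦3, 6↦5]  zeros at y ∈ {0, 1, 3}
  x = 4: [0↦1, 1↦0, 2↦0, 3↦6, 4↦2, 5↦0, 6↦5]  zeros at y ∈ {1, 2, 5}
  x = 5: [0↦5, 1↦0, 2↦1, 3↦6, 4↦6, 5↦6, 6↦4]  zeros at y ∈ {1}
  x = 6: [0↦4, 1↦6, 2↦5, 3↦6, 4↦0, 5↦6, 6↦1]  zeros at y ∈ {4}
Collecting zeros: affine points = {(3, 0), (3, 1), (3, 3), (4, 1), (4, 2), (4, 5), (5, 1), (6, 4)}.
Total count |C(F_7)_aff| = 8.


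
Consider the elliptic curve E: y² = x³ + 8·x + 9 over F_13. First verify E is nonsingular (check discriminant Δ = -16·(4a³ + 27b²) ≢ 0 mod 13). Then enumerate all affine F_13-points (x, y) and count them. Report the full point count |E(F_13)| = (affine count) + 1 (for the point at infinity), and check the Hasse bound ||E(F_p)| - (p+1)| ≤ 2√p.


Affine points = {(0, 3), (0, 10), (4, 1), (4, 12), (6, 0), (8, 0), (9, 2), (9, 11), (10, 6), (10, 7), (12, 0)}; affine count = 11; |E(F_13)| = 12.

Discriminant check: Δ ∝ 4a³ + 27b² = 4·8³ + 27·9² = 4·512 + 27·81 ≡ 10 (mod 13). Nonzero ⇒ E is nonsingular.
For each x ∈ F_13, compute rhs = x³ + 8·x + 9 mod 13, then count y ∈ F_13 with y² ≡ rhs.
  x = 0: rhs = 9, matching y values: 3, 10 (2 points).
  x = 1: rhs = 5, matching y values: none (0 points).
  x = 2: rhs = 7, matching y values: none (0 points).
  x = 3: rhs = 8, matching y values: none (0 points).
  x = 4: rhs = 1, matching y values: 1, 12 (2 points).
  x = 5: rhs = 5, matching y values: none (0 points).
  x = 6: rhs = 0, matching y values: 0 (1 points).
  x = 7: rhs = 5, matching y values: none (0 points).
  x = 8: rhs = 0, matching y values: 0 (1 points).
  x = 9: rhs = 4, matching y values: 2, 11 (2 points).
  x = 10: rhs = 10, matching y values: 6, 7 (2 points).
  x = 11: rhs = 11, matching y values: none (0 points).
  x = 12: rhs = 0, matching y values: 0 (1 points).
Total affine count: 11.
Full point count |E(F_13)| = 11 + 1 = 12.
Hasse bound: |12 − (13+1)| = |-2| = 2 ≤ 2√13 ≈ 7.2111 ✓.


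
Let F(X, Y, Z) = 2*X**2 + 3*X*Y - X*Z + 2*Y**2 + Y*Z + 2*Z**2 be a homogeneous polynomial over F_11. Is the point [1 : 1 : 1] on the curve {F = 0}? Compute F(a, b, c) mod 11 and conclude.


F(1,1,1) ≡ 9 (mod 11); P is NOT on the curve.

Evaluate F(1, 1, 1) term-by-term (mod 11).
  2*X**2 ↦ 2·1·1·1 = 2
  3*X*Y ↦ 3·1·1·1 = 3
  -X*Z ↦ -1·1·1·1 = -1
  2*Y**2 ↦ 2·1·1·1 = 2
  Y*Z ↦ 1·1·1·1 = 1
  2*Z**2 ↦ 2·1·1·1 = 2
Sum: F(1, 1, 1) = (2) + (3) + (-1) + (2) + (1) + (2) = 9.
Reducing mod 11: 9 ≡ 9 (mod 11).
Since F(a, b, c) ≡ 9 ≠ 0 (mod 11), P does NOT lie on the curve.


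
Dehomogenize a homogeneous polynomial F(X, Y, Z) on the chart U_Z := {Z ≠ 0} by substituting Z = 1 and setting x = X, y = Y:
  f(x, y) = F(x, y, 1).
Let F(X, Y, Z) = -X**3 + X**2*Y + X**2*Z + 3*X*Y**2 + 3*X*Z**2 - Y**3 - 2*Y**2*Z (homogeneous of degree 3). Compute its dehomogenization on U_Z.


f(x, y) = -x**3 + x**2*y + x**2 + 3*x*y**2 + 3*x - y**3 - 2*y**2

On U_Z we set Z = 1. Each monomial c·X^i·Y^j·Z^k in F becomes c·x^i·y^j·1^k = c·x^i·y^j.
Substituting Z = 1: F(X, Y, 1) = -x**3 + x**2*y + x**2 + 3*x*y**2 + 3*x - y**3 - 2*y**2.
Note: deg(f) ≤ deg(F) = 3; strict inequality happens when F is divisible by Z (lost terms).


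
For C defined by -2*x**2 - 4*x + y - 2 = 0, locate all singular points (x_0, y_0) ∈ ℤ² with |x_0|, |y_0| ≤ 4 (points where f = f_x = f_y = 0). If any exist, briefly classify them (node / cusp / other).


No singular points in the scanned grid; C is smooth there.

Compute partial derivatives:
  f_x = -4*x - 4.
  f_y = 1.
f_y = 1 is a nonzero constant, so f_y never vanishes: no point (x, y) can satisfy f = f_x = f_y = 0. In particular no (x, y) ∈ {−4, ..., 4}² is singular; the curve is smooth.


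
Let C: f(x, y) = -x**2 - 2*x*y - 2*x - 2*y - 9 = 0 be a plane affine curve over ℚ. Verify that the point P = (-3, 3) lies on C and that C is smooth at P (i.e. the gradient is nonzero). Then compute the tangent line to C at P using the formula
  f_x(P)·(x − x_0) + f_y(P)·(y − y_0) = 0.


Tangent line at P: -2*x + 4*y - 18 = 0.

Step 1: f(-3, 3) = 0, so P lies on C.
Step 2: partial derivatives
  f_x(x, y) = -2*x - 2*y - 2, f_y(x, y) = -2*x - 2.
  f_x(P) = -2, f_y(P) = 4 (gradient nonzero, so P is smooth).
Step 3: tangent line at P: -2·(x − -3) + 4·(y − 3) = 0.
Expanding: -2*x + 4*y - 18 = 0.


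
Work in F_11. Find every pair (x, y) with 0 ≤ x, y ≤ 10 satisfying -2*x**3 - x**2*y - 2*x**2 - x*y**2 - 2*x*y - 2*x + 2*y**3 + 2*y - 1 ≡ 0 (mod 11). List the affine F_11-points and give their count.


Affine F_11-points: {(2, 2), (2, 3), (2, 7), (3, 8), (6, 0), (9, 0)}; count = 6.

For each of the 121 pairs (x, y) ∈ F_11², evaluate f(x, y) mod 11. Record the zeros.
  x = 0: [0↦10, 1↦3, 2↦8, 3↦4, 4↦3, 5↦6, 6↦3, 7↦6, 8↦5, 9↦1, 10↦6]  zeros at y ∈ ∅
  x = 1: [0↦4, 1↦4, 2↦3, 3↦2, 4↦2, 5↦4, 6↦9, 7↦7, 8↦10, 9↦8, 10↦2]  zeros at y ∈ ∅
  x = 2: [0↦4, 1↦9, 2↦0, 3↦0, 4↦10, 5↦9, 6↦9, 7↦0, 8↦5, 9↦3, 10↦6]  zeros at y ∈ {2, 3, 7}
  x = 3: [0↦9, 1↦6, 2↦9, 3↦8, 4↦4, 5↦9, 6↦2, 7↦6, 8↦0, 9↦7, 10↦6]  zeros at y ∈ {8}
  x = 4: [0↦7, 1↦5, 2↦7, 3↦3, 4↦5, 5↦3, 6↦9, 7↦2, 8↦5, 9↦8, 10↦1]  zeros at y ∈ ∅
  x = 5: [0↦8, 1↦5, 2↦4, 3↦6, 4↦1, 5↦1, 6↦7, 7↦9, 8↦8, 9↦5, 10↦1]  zeros at y ∈ ∅
  x = 6: [0↦0, 1↦5, 2↦10, 3↦5, 4↦2, 5↦2, 6↦6, 7↦4, 8↦8, 9↦8, 10↦5]  zeros at y ∈ {0}
  x = 7: [0↦4, 1↦4, 2↦2, 3↦10, 4↦7, 5↦5, 6↦5, 7↦8, 8↦4, 9↦5, 10↦1]  zeros at y ∈ ∅
  x = 8: [0↦8, 1↦1, 2↦1, 3↦9, 4↦4, 5↦9, 6↦3, 7↦9, 8↦6, 9↦6, 10↦10]  zeros at y ∈ ∅
  x = 9: [0↦0, 1↦6, 2↦6, 3↦1, 4↦3, 5↦2, 6↦10, 7↦6, 8↦2, 9↦10, 10↦9]  zeros at y ∈ {0}
  x = 10: [0↦1, 1↦7, 2↦5, 3↦7, 4↦3, 5↦5, 6↦3, 7↦9, 8↦2, 9↦5, 10↦8]  zeros at y ∈ ∅
Collecting zeros: affine points = {(2, 2), (2, 3), (2, 7), (3, 8), (6, 0), (9, 0)}.
Total count |C(F_11)_aff| = 6.


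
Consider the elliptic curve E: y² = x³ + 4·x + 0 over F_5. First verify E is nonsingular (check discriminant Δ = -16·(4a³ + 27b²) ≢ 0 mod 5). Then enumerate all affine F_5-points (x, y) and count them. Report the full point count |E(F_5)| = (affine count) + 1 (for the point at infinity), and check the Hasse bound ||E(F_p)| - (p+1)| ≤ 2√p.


Affine points = {(0, 0), (1, 0), (2, 1), (2, 4), (3, 2), (3, 3), (4, 0)}; affine count = 7; |E(F_5)| = 8.

Discriminant check: Δ ∝ 4a³ + 27b² = 4·4³ + 27·0² = 4·64 + 27·0 ≡ 1 (mod 5). Nonzero ⇒ E is nonsingular.
For each x ∈ F_5, compute rhs = x³ + 4·x + 0 mod 5, then count y ∈ F_5 with y² ≡ rhs.
  x = 0: rhs = 0, matching y values: 0 (1 points).
  x = 1: rhs = 0, matching y values: 0 (1 points).
  x = 2: rhs = 1, matching y values: 1, 4 (2 points).
  x = 3: rhs = 4, matching y values: 2, 3 (2 points).
  x = 4: rhs = 0, matching y values: 0 (1 points).
Total affine count: 7.
Full point count |E(F_5)| = 7 + 1 = 8.
Hasse bound: |8 − (5+1)| = |2| = 2 ≤ 2√5 ≈ 4.4721 ✓.


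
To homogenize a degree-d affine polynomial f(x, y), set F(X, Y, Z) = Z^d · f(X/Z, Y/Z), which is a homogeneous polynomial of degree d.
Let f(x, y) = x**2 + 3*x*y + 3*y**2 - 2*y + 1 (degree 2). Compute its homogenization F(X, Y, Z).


F(X, Y, Z) = X**2 + 3*X*Y + 3*Y**2 - 2*Y*Z + Z**2

deg(f) = 2.
Substitute x = X/Z, y = Y/Z into f, then multiply by Z^2.
  monomial 1·x^2·y^0 ↦ 1·X^2·Y^0·Z^0.
  monomial 3·x^1·y^1 ↦ 3·X^1·Y^1·Z^0.
  monomial 3·x^0·y^2 ↦ 3·X^0·Y^2·Z^0.
  monomial -2·x^0·y^1 ↦ -2·X^0·Y^1·Z^1.
  monomial 1·x^0·y^0 ↦ 1·X^0·Y^0·Z^2.
Collecting: F(X, Y, Z) = X**2 + 3*X*Y + 3*Y**2 - 2*Y*Z + Z**2.


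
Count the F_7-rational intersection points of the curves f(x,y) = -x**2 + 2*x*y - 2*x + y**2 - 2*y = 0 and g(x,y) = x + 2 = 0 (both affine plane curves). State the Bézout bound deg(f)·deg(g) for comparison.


Common zeros: {(5, 0), (5, 6)}; count = 2; Bézout bound = 2.

deg(f) = 2, deg(g) = 1, so Bézout bound = 2.
Scan x ∈ F_7. For each x, list the y ∈ F_7 with f(x, y) ≡ 0 and those with g(x, y) ≡ 0 (mod 7); the common zeros in that column are the intersection.
  x = 0: f ≡ 0 at y ∈ {0, 2}; g ≡ 0 at y ∈ ∅; common: ∅.
  x = 1: f ≡ 0 at y ∈ ∅; g ≡ 0 at y ∈ ∅; common: ∅.
  x = 2: f ≡ 0 at y ∈ {2, 3}; g ≡ 0 at y ∈ ∅; common: ∅.
  x = 3: f ≡ 0 at y ∈ ∅; g ≡ 0 at y ∈ ∅; common: ∅.
  x = 4: f ≡ 0 at y ∈ ∅; g ≡ 0 at y ∈ ∅; common: ∅.
  x = 5: f ≡ 0 at y ∈ {0, 6}; g ≡ 0 at y ∈ {0, 1, 2, 3, 4, 5, 6}; common: {0, 6}.
  x = 6: f ≡ 0 at y ∈ ∅; g ≡ 0 at y ∈ ∅; common: ∅.
Collecting: common zeros = {(5, 0), (5, 6)}, so the count is 2.
Comparison with the Bézout bound: 2 ≤ 2 = deg(f)·deg(g), as expected for curves with no common component (the bound is attained).


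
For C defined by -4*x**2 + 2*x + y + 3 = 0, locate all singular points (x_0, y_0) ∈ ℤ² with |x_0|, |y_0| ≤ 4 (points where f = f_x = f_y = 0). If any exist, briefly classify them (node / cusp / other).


No singular points in the scanned grid; C is smooth there.

Compute partial derivatives:
  f_x = 2 - 8*x.
  f_y = 1.
f_y = 1 is a nonzero constant, so f_y never vanishes: no point (x, y) can satisfy f = f_x = f_y = 0. In particular no (x, y) ∈ {−4, ..., 4}² is singular; the curve is smooth.


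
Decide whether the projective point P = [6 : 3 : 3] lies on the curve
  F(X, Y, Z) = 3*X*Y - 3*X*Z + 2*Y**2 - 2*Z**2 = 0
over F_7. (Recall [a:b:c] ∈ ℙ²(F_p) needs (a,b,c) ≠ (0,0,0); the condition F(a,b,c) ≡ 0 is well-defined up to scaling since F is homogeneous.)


F(6,3,3) ≡ 0 (mod 7); P is on the curve.

Evaluate F(6, 3, 3) term-by-term (mod 7).
  3*X*Y ↦ 3·6·3·1 = 54
  -3*X*Z ↦ -3·6·1·3 = -54
  2*Y**2 ↦ 2·1·9·1 = 18
  -2*Z**2 ↦ -2·1·1·9 = -18
Sum: F(6, 3, 3) = (54) + (-54) + (18) + (-18) = 0.
Reducing mod 7: 0 ≡ 0 (mod 7).
Since F(a, b, c) ≡ 0 (mod 7), P lies on the curve.


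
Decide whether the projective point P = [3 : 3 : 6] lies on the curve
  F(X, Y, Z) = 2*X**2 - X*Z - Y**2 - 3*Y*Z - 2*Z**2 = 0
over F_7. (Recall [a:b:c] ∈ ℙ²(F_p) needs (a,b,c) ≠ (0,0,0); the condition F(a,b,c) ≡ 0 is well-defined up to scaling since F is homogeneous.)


F(3,3,6) ≡ 5 (mod 7); P is NOT on the curve.

Evaluate F(3, 3, 6) term-by-term (mod 7).
  2*X**2 ↦ 2·9·1·1 = 18
  -X*Z ↦ -1·3·1·6 = -18
  -Y**2 ↦ -1·1·9·1 = -9
  -3*Y*Z ↦ -3·1·3·6 = -54
  -2*Z**2 ↦ -2·1·1·36 = -72
Sum: F(3, 3, 6) = (18) + (-18) + (-9) + (-54) + (-72) = -135.
Reducing mod 7: -135 ≡ 5 (mod 7).
Since F(a, b, c) ≡ 5 ≠ 0 (mod 7), P does NOT lie on the curve.


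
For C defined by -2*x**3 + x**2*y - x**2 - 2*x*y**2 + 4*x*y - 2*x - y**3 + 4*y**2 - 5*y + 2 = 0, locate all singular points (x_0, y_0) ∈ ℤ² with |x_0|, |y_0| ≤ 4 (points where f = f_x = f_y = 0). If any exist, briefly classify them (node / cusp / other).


Singular points: {(0, 1)}; classification: cusp.

Compute partial derivatives:
  f_x = -6*x**2 + 2*x*y - 2*x - 2*y**2 + 4*y - 2.
  f_y = x**2 - 4*x*y + 4*x - 3*y**2 + 8*y - 5.
Scan x_0 ∈ {−4, ..., 4}. For each x_0, f_y(x_0, y) is a polynomial in y; find its integer roots y ∈ {−4, ..., 4}, then test f_x and f at those candidates.
  x = -4: f_y(-4, y) = -3*y**2 + 24*y - 5; no integer root y with |y| ≤ 4.
  x = -3: f_y(-3, y) = -3*y**2 + 20*y - 8; no integer root y with |y| ≤ 4.
  x = -2: f_y(-2, y) = -3*y**2 + 16*y - 9; no integer root y with |y| ≤ 4.
  x = -1: f_y(-1, y) = -3*y**2 + 12*y - 8; no integer root y with |y| ≤ 4.
  x = 0: f_y(0, y) = -3*y**2 + 8*y - 5; vanishes at y ∈ {1}. (0, 1): f_x = 0, f = 0 — SINGULAR.
  x = 1: f_y(1, y) = -3*y**2 + 4*y; vanishes at y ∈ {0}. (1, 0): f_x = -10 ≠ 0.
  x = 2: f_y(2, y) = 7 - 3*y**2; no integer root y with |y| ≤ 4.
  x = 3: f_y(3, y) = -3*y**2 - 4*y + 16; no integer root y with |y| ≤ 4.
  x = 4: f_y(4, y) = -3*y**2 - 8*y + 27; no integer root y with |y| ≤ 4.
Only singular point on the grid: (0, 1).
Classify: substitute x = 0 + u, y = 1 + v and expand: f = -2*u**3 + u**2*v - 2*u*v**2 - v**3 + v**2.
No constant or linear terms (consistent with a singular point). Quadratic part: v**2. Cubic part: -2*u**3 + u**2*v - 2*u*v**2 - v**3.
The quadratic part v**2 is a perfect square, so there is a single (double) tangent line v = 0, i.e. y = 1. Restricting the cubic part to that line (v = 0) leaves -2*u**3 ≠ 0, so f is not divisible by v and the branch is v² ≈ 2*u**3 to lowest order — this is a cusp.
Classification: cusp.


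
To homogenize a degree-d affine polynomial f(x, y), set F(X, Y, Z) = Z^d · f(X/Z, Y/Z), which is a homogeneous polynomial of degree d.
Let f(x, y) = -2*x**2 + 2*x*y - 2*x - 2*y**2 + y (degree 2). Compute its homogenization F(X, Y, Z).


F(X, Y, Z) = -2*X**2 + 2*X*Y - 2*X*Z - 2*Y**2 + Y*Z

deg(f) = 2.
Substitute x = X/Z, y = Y/Z into f, then multiply by Z^2.
  monomial -2·x^2·y^0 ↦ -2·X^2·Y^0·Z^0.
  monomial 2·x^1·y^1 ↦ 2·X^1·Y^1·Z^0.
  monomial -2·x^1·y^0 ↦ -2·X^1·Y^0·Z^1.
  monomial -2·x^0·y^2 ↦ -2·X^0·Y^2·Z^0.
  monomial 1·x^0·y^1 ↦ 1·X^0·Y^1·Z^1.
Collecting: F(X, Y, Z) = -2*X**2 + 2*X*Y - 2*X*Z - 2*Y**2 + Y*Z.


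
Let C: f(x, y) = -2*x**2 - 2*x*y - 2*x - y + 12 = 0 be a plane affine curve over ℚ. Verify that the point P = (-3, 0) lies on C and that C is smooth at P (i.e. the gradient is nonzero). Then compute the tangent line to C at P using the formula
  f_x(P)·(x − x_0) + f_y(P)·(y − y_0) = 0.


Tangent line at P: 10*x + 5*y + 30 = 0.

Step 1: f(-3, 0) = 0, so P lies on C.
Step 2: partial derivatives
  f_x(x, y) = -4*x - 2*y - 2, f_y(x, y) = -2*x - 1.
  f_x(P) = 10, f_y(P) = 5 (gradient nonzero, so P is smooth).
Step 3: tangent line at P: 10·(x − -3) + 5·(y − 0) = 0.
Expanding: 10*x + 5*y + 30 = 0.


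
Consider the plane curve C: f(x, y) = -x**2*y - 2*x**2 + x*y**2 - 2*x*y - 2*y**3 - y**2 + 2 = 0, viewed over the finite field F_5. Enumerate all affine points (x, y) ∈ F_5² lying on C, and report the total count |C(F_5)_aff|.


Affine F_5-points: {(1, 0), (1, 1), (1, 4), (2, 1), (2, 3), (2, 4), (4, 0)}; count = 7.

For each of the 25 pairs (x, y) ∈ F_5², evaluate f(x, y) mod 5. Record the zeros.
  x = 0: [0↦2, 1↦4, 2↦2, 3↦4, 4↦3]  zeros at y ∈ ∅
  x = 1: [0↦0, 1↦0, 2↦3, 3↦2, 4↦0]  zeros at y ∈ {0, 1, 4}
  x = 2: [0↦4, 1↦0, 2↦1, 3↦0, 4↦0]  zeros at y ∈ {1, 3, 4}
  x = 3: [0↦4, 1↦4, 2↦1, 3↦3, 4↦3]  zeros at y ∈ ∅
  x = 4: [0↦0, 1↦2, 2↦3, 3↦1, 4↦4]  zeros at y ∈ {0}
Collecting zeros: affine points = {(1, 0), (1, 1), (1, 4), (2, 1), (2, 3), (2, 4), (4, 0)}.
Total count |C(F_5)_aff| = 7.


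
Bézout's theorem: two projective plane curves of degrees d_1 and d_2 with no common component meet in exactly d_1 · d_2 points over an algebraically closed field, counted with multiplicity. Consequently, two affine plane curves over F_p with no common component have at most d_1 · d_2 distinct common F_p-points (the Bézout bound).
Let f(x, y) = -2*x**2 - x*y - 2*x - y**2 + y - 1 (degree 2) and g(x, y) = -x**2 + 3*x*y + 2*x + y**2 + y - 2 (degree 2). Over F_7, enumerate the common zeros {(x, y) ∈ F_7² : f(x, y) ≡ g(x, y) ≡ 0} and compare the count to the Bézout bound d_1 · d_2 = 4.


Common zeros: {(0, 5)}; count = 1; Bézout bound = 4.

deg(f) = 2, deg(g) = 2, so Bézout bound = 4.
Scan x ∈ F_7. For each x, list the y ∈ F_7 with f(x, y) ≡ 0 and those with g(x, y) ≡ 0 (mod 7); the common zeros in that column are the intersection.
  x = 0: f ≡ 0 at y ∈ {3, 5}; g ≡ 0 at y ∈ {1, 5}; common: {5}.
  x = 1: f ≡ 0 at y ∈ {3, 4}; g ≡ 0 at y ∈ ∅; common: ∅.
  x = 2: f ≡ 0 at y ∈ ∅; g ≡ 0 at y ∈ {3, 4}; common: ∅.
  x = 3: f ≡ 0 at y ∈ {1, 4}; g ≡ 0 at y ∈ {5, 6}; common: ∅.
  x = 4: f ≡ 0 at y ∈ ∅; g ≡ 0 at y ∈ ∅; common: ∅.
  x = 5: f ≡ 0 at y ∈ ∅; g ≡ 0 at y ∈ {1, 4}; common: ∅.
  x = 6: f ≡ 0 at y ∈ {1}; g ≡ 0 at y ∈ ∅; common: ∅.
Collecting: common zeros = {(0, 5)}, so the count is 1.
Comparison with the Bézout bound: 1 ≤ 4 = deg(f)·deg(g), as expected for curves with no common component (the affine F_7-count falls short of the bound because intersections may lie at infinity, over extension fields, or carry multiplicity).


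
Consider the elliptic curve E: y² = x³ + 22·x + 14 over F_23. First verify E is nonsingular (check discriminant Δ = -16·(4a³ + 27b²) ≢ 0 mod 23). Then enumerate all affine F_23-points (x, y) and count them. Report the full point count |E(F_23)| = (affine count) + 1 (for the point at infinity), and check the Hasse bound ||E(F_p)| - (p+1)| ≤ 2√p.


Affine points = {(8, 9), (8, 14), (11, 0), (13, 6), (13, 17), (15, 4), (15, 19), (16, 0), (18, 3), (18, 20), (19, 0), (20, 6), (20, 17), (21, 10), (21, 13)}; affine count = 15; |E(F_23)| = 16.

Discriminant check: Δ ∝ 4a³ + 27b² = 4·22³ + 27·14² = 4·10648 + 27·196 ≡ 21 (mod 23). Nonzero ⇒ E is nonsingular.
For each x ∈ F_23, compute rhs = x³ + 22·x + 14 mod 23, then count y ∈ F_23 with y² ≡ rhs.
  x = 0: rhs = 14, matching y values: none (0 points).
  x = 1: rhs = 14, matching y values: none (0 points).
  x = 2: rhs = 20, matching y values: none (0 points).
  x = 3: rhs = 15, matching y values: none (0 points).
  x = 4: rhs = 5, matching y values: none (0 points).
  x = 5: rhs = 19, matching y values: none (0 points).
  x = 6: rhs = 17, matching y values: none (0 points).
  x = 7: rhs = 5, matching y values: none (0 points).
  x = 8: rhs = 12, matching y values: 9, 14 (2 points).
  x = 9: rhs = 21, matching y values: none (0 points).
  x = 10: rhs = 15, matching y values: none (0 points).
  x = 11: rhs = 0, matching y values: 0 (1 points).
  x = 12: rhs = 5, matching y values: none (0 points).
  x = 13: rhs = 13, matching y values: 6, 17 (2 points).
  x = 14: rhs = 7, matching y values: none (0 points).
  x = 15: rhs = 16, matching y values: 4, 19 (2 points).
  x = 16: rhs = 0, matching y values: 0 (1 points).
  x = 17: rhs = 11, matching y values: none (0 points).
  x = 18: rhs = 9, matching y values: 3, 20 (2 points).
  x = 19: rhs = 0, matching y values: 0 (1 points).
  x = 20: rhs = 13, matching y values: 6, 17 (2 points).
  x = 21: rhs = 8, matching y values: 10, 13 (2 points).
  x = 22: rhs = 14, matching y values: none (0 points).
Total affine count: 15.
Full point count |E(F_23)| = 15 + 1 = 16.
Hasse bound: |16 − (23+1)| = |-8| = 8 ≤ 2√23 ≈ 9.5917 ✓.


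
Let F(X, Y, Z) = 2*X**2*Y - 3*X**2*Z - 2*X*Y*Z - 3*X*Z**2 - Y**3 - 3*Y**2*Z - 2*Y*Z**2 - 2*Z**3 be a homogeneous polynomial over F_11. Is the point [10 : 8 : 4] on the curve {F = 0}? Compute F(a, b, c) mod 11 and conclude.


F(10,8,4) ≡ 3 (mod 11); P is NOT on the curve.

Evaluate F(10, 8, 4) term-by-term (mod 11).
  2*X**2*Y ↦ 2·100·8·1 = 1600
  -3*X**2*Z ↦ -3·100·1·4 = -1200
  -2*X*Y*Z ↦ -2·10·8·4 = -640
  -3*X*Z**2 ↦ -3·10·1·16 = -480
  -Y**3 ↦ -1·1·512·1 = -512
  -3*Y**2*Z ↦ -3·1·64·4 = -768
  -2*Y*Z**2 ↦ -2·1·8·16 = -256
  -2*Z**3 ↦ -2·1·1·64 = -128
Sum: F(10, 8, 4) = (1600) + (-1200) + (-640) + (-480) + (-512) + (-768) + (-256) + (-128) = -2384.
Reducing mod 11: -2384 ≡ 3 (mod 11).
Since F(a, b, c) ≡ 3 ≠ 0 (mod 11), P does NOT lie on the curve.
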